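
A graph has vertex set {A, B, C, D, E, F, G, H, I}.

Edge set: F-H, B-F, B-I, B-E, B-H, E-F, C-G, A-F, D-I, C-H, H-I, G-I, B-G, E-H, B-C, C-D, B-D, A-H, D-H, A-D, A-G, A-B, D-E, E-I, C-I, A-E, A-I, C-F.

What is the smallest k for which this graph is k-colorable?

A, B, D, E, H, I are mutually adjacent (a clique of size 6), so at least 6 colors are needed.
6 colors suffice: color 1 → {B}; color 2 → {F, I}; color 3 → {G, H}; color 4 → {A, C}; color 5 → {D}; color 6 → {E}. Each edge has distinct colors on its endpoints.

6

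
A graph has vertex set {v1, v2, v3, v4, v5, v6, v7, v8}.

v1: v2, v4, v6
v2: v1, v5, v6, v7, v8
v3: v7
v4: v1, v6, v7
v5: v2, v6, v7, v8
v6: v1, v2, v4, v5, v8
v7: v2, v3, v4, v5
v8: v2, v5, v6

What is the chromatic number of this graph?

4

v2, v5, v6, v8 form a clique, so at least 4 colors are needed.
A valid assignment using 4 colors: v1=3, v2=1, v3=1, v4=1, v5=3, v6=2, v7=2, v8=4. Every edge joins two different colors.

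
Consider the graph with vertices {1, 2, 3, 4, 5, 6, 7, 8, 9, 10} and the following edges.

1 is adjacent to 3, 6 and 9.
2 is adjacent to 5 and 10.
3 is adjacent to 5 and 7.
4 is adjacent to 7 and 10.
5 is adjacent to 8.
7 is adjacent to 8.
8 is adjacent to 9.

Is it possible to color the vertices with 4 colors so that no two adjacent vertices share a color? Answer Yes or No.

Yes

The chromatic number is 3. The cycle 1-9-8-5-3-1 has odd length 5, so it cannot be 2-colored; at least 3 colors are needed.
A valid assignment using 3 colors: 1=a, 2=a, 3=c, 4=a, 5=b, 6=b, 7=b, 8=a, 9=b, 10=b.
Since 4 ≥ 3, a proper 4-coloring certainly exists.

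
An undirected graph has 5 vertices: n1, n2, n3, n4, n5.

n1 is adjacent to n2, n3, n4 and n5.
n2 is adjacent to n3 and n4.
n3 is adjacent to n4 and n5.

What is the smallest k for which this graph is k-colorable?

4

n1, n2, n3, n4 are mutually adjacent (a clique of size 4), so at least 4 colors are needed.
4 colors suffice: color 1 → {n3}; color 2 → {n1}; color 3 → {n4, n5}; color 4 → {n2}. Each edge has distinct colors on its endpoints.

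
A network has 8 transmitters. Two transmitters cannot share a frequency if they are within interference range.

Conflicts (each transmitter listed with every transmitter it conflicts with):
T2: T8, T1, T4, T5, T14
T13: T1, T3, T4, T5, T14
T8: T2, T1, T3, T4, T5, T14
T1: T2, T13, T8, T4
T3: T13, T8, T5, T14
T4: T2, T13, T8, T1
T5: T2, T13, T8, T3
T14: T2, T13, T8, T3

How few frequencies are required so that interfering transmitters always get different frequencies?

T2, T8, T1, T4 pairwise conflict, so at least 4 frequencies are needed.
4 frequencies suffice: frequency 1 → {T13, T8}; frequency 2 → {T2, T3}; frequency 3 → {T4, T5, T14}; frequency 4 → {T1}. No two conflicting transmitters share a frequency.

4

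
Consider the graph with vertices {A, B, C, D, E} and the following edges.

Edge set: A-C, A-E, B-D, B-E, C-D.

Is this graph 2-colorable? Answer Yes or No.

No

The cycle D-B-E-A-C-D has odd length 5, so it cannot be 2-colored; at least 3 colors are needed.
So 2 colors are not enough.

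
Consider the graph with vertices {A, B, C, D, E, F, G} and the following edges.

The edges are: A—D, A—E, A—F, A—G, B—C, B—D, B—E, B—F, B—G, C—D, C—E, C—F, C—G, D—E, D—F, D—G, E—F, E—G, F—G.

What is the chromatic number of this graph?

6

B, C, D, E, F, G form a clique, so at least 6 colors are needed.
6 colors suffice: color 1 → {E}; color 2 → {F}; color 3 → {G}; color 4 → {D}; color 5 → {A, C}; color 6 → {B}. Each edge has distinct colors on its endpoints.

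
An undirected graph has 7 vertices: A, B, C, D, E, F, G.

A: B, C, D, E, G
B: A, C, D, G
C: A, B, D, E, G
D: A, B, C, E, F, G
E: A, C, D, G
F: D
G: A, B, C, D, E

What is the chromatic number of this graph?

A, C, D, E, G form a clique, so at least 5 colors are needed.
A valid assignment using 5 colors: A=green, B=purple, C=blue, D=red, E=purple, F=blue, G=yellow. Every edge joins two different colors.

5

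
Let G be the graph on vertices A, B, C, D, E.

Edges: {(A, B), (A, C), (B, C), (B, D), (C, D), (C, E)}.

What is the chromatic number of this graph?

A, B, C form a triangle, so at least 3 colors are needed.
3 colors suffice: color red → {C}; color blue → {B, E}; color green → {A, D}. Each edge has distinct colors on its endpoints.

3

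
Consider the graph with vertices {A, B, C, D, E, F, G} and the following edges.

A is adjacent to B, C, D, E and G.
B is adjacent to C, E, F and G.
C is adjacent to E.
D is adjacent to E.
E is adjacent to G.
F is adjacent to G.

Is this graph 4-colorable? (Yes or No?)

The chromatic number is 4. A, B, E, G are pairwise adjacent (a clique of size 4), so at least 4 colors are needed.
4 colors suffice: color red → {B, D}; color blue → {A, F}; color green → {E}; color yellow → {C, G}.
That is already a proper 4-coloring.

Yes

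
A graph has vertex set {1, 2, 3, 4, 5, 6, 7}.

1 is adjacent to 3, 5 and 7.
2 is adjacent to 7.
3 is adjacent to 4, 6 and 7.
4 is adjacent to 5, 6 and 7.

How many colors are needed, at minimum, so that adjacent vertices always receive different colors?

3

3, 4, 7 are mutually adjacent, so at least 3 colors are needed.
A valid assignment using 3 colors: 1=green, 2=red, 3=red, 4=green, 5=red, 6=blue, 7=blue. No two adjacent vertices share a color.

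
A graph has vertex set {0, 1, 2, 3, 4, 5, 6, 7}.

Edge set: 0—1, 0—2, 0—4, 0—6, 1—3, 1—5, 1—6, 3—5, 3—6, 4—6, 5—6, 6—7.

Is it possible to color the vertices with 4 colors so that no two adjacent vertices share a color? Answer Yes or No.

Yes

The chromatic number is 4. 1, 3, 5, 6 form a clique, so at least 4 colors are needed.
4 colors suffice: color red → {2, 6}; color blue → {1, 4, 7}; color green → {0, 3}; color yellow → {5}.
That is already a proper 4-coloring.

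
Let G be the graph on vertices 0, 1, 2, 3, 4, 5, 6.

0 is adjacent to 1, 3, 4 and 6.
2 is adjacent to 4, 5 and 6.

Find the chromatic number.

2

0 and 6 are adjacent, so at least 2 colors are needed.
A valid assignment using 2 colors: 0=red, 1=blue, 2=red, 3=blue, 4=blue, 5=blue, 6=blue. Every edge joins two different colors.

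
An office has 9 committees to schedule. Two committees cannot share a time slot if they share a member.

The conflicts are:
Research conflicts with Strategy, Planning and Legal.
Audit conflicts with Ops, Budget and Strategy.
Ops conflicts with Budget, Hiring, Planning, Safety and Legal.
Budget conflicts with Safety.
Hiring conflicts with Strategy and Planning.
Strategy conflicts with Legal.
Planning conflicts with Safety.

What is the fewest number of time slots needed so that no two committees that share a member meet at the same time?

3

Research, Strategy, Legal pairwise conflict, so at least 3 time slots are needed.
Using 3 time slots: Research=3, Audit=3, Ops=1, Budget=2, Hiring=3, Strategy=1, Planning=2, Safety=3, Legal=2. Every pair that conflicts lands in different time slots.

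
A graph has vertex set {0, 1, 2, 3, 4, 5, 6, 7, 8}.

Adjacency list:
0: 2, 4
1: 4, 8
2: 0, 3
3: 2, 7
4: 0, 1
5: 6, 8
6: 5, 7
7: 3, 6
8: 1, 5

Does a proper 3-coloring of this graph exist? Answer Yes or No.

The chromatic number is 3. The cycle 3-7-6-5-8-1-4-0-2-3 has odd length 9, so it cannot be 2-colored; at least 3 colors are needed.
3 colors suffice: color red → {2, 4, 7, 8}; color blue → {0, 1, 3, 5}; color green → {6}.
That is already a proper 3-coloring.

Yes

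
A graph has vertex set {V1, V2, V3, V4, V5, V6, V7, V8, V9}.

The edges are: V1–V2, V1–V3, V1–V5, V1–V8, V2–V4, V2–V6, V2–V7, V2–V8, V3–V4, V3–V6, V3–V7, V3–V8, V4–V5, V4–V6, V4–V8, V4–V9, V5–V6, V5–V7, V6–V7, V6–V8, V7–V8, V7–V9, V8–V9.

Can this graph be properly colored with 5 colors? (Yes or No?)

The chromatic number is 4. V2, V6, V7, V8 are mutually adjacent (a clique of size 4), so at least 4 colors are needed.
4 colors suffice: V1=2, V2=4, V3=4, V4=3, V5=1, V6=2, V7=3, V8=1, V9=2.
Since 5 ≥ 4, a proper 5-coloring certainly exists.

Yes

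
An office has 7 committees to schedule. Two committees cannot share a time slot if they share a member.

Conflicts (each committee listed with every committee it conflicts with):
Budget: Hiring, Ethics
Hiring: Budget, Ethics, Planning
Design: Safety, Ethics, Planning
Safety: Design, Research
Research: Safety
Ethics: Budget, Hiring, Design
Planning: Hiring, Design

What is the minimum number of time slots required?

3

Budget, Hiring, Ethics are mutually in conflict, so at least 3 time slots are needed.
3 time slots suffice: time slot 1 → {Safety, Ethics, Planning}; time slot 2 → {Hiring, Design, Research}; time slot 3 → {Budget}. Every pair that conflicts lands in different time slots.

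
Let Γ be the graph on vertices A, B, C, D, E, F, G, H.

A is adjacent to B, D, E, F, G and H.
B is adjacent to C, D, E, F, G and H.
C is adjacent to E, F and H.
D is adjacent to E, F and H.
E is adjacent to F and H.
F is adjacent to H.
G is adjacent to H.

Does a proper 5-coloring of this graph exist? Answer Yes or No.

No

A, B, D, E, F, H are pairwise adjacent (a clique of size 6), so at least 6 colors are needed.
So 5 colors are not enough.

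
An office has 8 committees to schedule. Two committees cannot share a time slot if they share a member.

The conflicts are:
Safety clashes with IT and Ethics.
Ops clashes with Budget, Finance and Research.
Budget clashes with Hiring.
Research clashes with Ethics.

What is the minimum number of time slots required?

2

Safety and IT conflict, so at least 2 time slots are needed.
2 time slots suffice: Safety=2, Ops=1, Budget=2, Finance=2, Research=2, IT=1, Ethics=1, Hiring=1. Each listed conflict is separated.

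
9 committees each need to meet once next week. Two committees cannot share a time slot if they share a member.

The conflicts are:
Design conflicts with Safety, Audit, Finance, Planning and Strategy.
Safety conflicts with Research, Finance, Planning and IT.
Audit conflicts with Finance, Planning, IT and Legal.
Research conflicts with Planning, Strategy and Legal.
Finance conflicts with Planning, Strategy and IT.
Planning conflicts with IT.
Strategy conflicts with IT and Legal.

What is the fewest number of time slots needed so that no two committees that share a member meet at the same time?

4

Design, Safety, Finance, Planning are mutually in conflict, so at least 4 time slots are needed.
4 time slots suffice: Design=3, Safety=4, Audit=4, Research=1, Finance=1, Planning=2, Strategy=2, IT=3, Legal=3. No two conflicting committees share a time slot.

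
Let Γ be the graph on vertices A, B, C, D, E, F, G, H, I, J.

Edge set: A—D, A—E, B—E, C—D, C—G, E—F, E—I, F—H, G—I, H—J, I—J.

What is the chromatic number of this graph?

The cycle I-E-F-H-J-I has odd length 5, so it cannot be 2-colored; at least 3 colors are needed.
3 colors suffice: color red → {C, E, J}; color blue → {A, B, F, I}; color green → {D, G, H}. Every edge joins two different colors.

3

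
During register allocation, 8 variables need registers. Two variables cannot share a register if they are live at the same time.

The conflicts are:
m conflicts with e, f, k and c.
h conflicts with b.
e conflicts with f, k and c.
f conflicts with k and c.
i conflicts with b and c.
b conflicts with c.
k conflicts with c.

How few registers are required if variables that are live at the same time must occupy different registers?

m, e, f, k, c are mutually in conflict, so at least 5 registers are needed.
5 registers suffice: register 1 → {h, c}; register 2 → {m, b}; register 3 → {f, i}; register 4 → {k}; register 5 → {e}. No two conflicting variables share a register.

5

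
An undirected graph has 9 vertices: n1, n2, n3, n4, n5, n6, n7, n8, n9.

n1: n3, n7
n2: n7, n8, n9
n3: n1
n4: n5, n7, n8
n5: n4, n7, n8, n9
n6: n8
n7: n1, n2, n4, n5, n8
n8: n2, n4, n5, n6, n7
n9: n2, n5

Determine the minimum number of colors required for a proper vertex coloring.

4

n4, n5, n7, n8 are pairwise adjacent (a clique of size 4), so at least 4 colors are needed.
One proper 4-coloring: n1=blue, n2=green, n3=red, n4=yellow, n5=green, n6=red, n7=red, n8=blue, n9=red. Each edge has distinct colors on its endpoints.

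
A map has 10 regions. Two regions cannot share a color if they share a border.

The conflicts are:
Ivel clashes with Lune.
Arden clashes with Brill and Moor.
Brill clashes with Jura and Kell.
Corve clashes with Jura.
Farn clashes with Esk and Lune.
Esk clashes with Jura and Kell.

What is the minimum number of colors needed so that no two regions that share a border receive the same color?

Ivel and Lune conflict, so at least 2 colors are needed.
2 colors suffice: color 1 → {Brill, Corve, Moor, Esk, Lune}; color 2 → {Ivel, Arden, Farn, Jura, Kell}. Every pair that conflicts lands in different colors.

2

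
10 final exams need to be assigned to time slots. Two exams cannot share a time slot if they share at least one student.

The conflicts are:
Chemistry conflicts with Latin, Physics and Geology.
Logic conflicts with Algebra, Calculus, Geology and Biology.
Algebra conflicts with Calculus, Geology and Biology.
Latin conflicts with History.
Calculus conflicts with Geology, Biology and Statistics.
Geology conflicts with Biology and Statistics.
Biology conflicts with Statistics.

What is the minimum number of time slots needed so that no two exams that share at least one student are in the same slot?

5

Logic, Algebra, Calculus, Geology, Biology are mutually in conflict, so at least 5 time slots are needed.
5 time slots suffice: time slot 1 → {Latin, Physics, Geology}; time slot 2 → {Chemistry, History, Biology}; time slot 3 → {Calculus}; time slot 4 → {Algebra, Statistics}; time slot 5 → {Logic}. Every pair that conflicts lands in different time slots.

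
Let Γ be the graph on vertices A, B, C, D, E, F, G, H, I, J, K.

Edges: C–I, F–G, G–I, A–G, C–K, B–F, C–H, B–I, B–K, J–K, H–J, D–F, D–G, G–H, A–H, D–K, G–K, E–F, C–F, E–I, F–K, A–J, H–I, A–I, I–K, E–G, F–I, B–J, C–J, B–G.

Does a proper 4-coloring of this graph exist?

B, F, G, I, K form a clique, so at least 5 colors are needed.
So 4 colors are not enough.

No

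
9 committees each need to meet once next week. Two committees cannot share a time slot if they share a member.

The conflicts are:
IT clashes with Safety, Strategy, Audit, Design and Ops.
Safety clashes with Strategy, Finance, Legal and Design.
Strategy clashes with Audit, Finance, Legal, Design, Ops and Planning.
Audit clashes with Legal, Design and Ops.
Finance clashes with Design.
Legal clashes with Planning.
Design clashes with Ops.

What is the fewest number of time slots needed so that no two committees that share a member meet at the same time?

5

IT, Strategy, Audit, Design, Ops all conflict with each other, so at least 5 time slots are needed.
Using 5 time slots: IT=4, Safety=3, Strategy=1, Audit=3, Finance=4, Legal=2, Design=2, Ops=5, Planning=3. Each listed conflict is separated.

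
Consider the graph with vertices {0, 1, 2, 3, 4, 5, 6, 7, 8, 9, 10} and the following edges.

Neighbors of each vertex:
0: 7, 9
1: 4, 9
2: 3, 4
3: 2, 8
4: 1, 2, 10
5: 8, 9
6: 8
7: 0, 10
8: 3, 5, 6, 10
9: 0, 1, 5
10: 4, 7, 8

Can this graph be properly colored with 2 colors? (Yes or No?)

No

The cycle 3-2-4-10-8-3 has odd length 5, so it cannot be 2-colored; at least 3 colors are needed.
So 2 colors are not enough.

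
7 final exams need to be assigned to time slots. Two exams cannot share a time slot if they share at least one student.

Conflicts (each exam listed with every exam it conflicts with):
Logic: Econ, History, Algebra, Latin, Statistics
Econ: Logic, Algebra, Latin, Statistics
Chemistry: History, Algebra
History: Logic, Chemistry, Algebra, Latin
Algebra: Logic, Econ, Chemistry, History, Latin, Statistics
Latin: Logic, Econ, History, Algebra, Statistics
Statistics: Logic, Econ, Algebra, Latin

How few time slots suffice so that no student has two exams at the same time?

Logic, Econ, Algebra, Latin, Statistics pairwise conflict, so at least 5 time slots are needed.
5 time slots suffice: Logic=2, Econ=4, Chemistry=2, History=4, Algebra=1, Latin=3, Statistics=5. No two conflicting exams share a time slot.

5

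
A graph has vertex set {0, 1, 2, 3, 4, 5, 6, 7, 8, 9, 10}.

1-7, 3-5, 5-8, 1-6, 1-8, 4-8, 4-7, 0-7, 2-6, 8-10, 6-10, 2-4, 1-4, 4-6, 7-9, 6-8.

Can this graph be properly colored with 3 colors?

1, 4, 6, 8 form a clique, so at least 4 colors are needed.
So 3 colors are not enough.

No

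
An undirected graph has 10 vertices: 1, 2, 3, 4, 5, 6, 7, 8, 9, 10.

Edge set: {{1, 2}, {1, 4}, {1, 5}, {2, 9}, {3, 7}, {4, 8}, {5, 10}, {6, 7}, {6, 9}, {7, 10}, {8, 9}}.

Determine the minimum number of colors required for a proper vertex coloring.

The cycle 1-2-9-8-4-1 has odd length 5, so it cannot be 2-colored; at least 3 colors are needed.
A valid assignment using 3 colors: 1=red, 2=blue, 3=blue, 4=green, 5=blue, 6=blue, 7=red, 8=blue, 9=red, 10=green. No two adjacent vertices share a color.

3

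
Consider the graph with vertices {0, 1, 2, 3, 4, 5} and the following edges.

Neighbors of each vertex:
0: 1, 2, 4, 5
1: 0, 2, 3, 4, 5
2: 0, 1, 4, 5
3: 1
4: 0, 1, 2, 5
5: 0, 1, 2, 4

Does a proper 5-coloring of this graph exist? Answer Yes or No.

The chromatic number is 5. 0, 1, 2, 4, 5 form a clique, so at least 5 colors are needed.
5 colors suffice: color red → {1}; color blue → {0, 3}; color green → {2}; color yellow → {5}; color purple → {4}.
That is already a proper 5-coloring.

Yes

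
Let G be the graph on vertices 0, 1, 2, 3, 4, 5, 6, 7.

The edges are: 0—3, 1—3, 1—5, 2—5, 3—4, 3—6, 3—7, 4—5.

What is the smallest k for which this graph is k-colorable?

2

3 and 7 are adjacent, so at least 2 colors are needed.
2 colors suffice: 0=blue, 1=blue, 2=blue, 3=red, 4=blue, 5=red, 6=blue, 7=blue. Each edge has distinct colors on its endpoints.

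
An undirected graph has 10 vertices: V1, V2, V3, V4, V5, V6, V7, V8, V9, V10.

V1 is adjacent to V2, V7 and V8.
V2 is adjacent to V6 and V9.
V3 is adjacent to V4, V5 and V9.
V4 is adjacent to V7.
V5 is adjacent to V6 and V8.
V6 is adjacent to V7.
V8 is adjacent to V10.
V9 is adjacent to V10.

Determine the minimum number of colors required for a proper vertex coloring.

3

The cycle V1-V2-V6-V5-V8-V1 has odd length 5, so it cannot be 2-colored; at least 3 colors are needed.
3 colors suffice: color red → {V1, V4, V6, V9}; color blue → {V2, V5, V7, V10}; color green → {V3, V8}. No two adjacent vertices share a color.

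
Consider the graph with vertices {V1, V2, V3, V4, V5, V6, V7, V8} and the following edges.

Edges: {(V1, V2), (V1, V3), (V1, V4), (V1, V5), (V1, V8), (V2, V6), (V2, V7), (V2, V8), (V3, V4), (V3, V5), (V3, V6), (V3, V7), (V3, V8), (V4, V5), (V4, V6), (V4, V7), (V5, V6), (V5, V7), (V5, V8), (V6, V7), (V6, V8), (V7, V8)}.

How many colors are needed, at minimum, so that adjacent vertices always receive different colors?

V3, V4, V5, V6, V7 are mutually adjacent (a clique of size 5), so at least 5 colors are needed.
A valid assignment using 5 colors: V1=1, V2=2, V3=3, V4=5, V5=2, V6=4, V7=1, V8=5. Each edge has distinct colors on its endpoints.

5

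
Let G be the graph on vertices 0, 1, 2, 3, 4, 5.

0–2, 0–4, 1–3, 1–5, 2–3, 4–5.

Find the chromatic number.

0 and 4 are adjacent, so at least 2 colors are needed.
One proper 2-coloring: 0=red, 1=blue, 2=blue, 3=red, 4=blue, 5=red. Each edge has distinct colors on its endpoints.

2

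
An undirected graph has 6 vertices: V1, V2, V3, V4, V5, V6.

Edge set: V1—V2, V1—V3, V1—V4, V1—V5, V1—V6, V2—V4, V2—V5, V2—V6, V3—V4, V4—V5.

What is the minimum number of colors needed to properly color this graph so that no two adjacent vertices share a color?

V1, V2, V4, V5 are mutually adjacent (a clique of size 4), so at least 4 colors are needed.
One proper 4-coloring: V1=R, V2=B, V3=B, V4=G, V5=Y, V6=G. Each edge has distinct colors on its endpoints.

4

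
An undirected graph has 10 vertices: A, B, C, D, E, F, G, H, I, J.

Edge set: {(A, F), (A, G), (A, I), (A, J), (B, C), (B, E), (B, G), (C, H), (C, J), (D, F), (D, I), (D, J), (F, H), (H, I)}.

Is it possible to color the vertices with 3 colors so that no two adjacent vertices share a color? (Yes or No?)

Yes

The chromatic number is 3. The cycle A-G-B-C-J-A has odd length 5, so it cannot be 2-colored; at least 3 colors are needed.
3 colors suffice: color red → {A, B, D, H}; color blue → {E, F, G, I, J}; color green → {C}.
That is already a proper 3-coloring.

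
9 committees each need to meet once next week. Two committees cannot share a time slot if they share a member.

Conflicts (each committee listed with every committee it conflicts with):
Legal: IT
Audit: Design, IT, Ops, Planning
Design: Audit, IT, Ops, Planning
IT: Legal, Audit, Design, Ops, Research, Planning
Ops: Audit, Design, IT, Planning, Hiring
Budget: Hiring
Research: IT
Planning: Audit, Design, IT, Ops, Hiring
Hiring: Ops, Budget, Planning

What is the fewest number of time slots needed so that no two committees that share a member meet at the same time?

Audit, Design, IT, Ops, Planning pairwise conflict, so at least 5 time slots are needed.
Using 5 time slots: Legal=2, Audit=5, Design=4, IT=1, Ops=3, Budget=2, Research=2, Planning=2, Hiring=1. No two conflicting committees share a time slot.

5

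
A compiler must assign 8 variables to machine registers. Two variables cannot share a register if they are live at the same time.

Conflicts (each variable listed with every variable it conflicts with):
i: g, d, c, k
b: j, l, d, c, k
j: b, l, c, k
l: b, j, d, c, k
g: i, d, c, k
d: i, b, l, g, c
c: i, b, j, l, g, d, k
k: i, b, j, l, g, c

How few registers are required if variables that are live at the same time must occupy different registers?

5

b, j, l, c, k are mutually in conflict, so at least 5 registers are needed.
A valid assignment using 5 registers: i=3, b=4, j=5, l=3, g=4, d=2, c=1, k=2. No two conflicting variables share a register.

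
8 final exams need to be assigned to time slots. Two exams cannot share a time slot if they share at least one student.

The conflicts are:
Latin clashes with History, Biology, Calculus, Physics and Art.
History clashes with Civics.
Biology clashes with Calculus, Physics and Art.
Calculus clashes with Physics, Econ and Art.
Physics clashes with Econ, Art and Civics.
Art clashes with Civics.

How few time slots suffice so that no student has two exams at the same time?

Latin, Biology, Calculus, Physics, Art all conflict with each other, so at least 5 time slots are needed.
A valid assignment using 5 time slots: Latin=3, History=1, Biology=5, Calculus=2, Physics=1, Econ=3, Art=4, Civics=2. Every pair that conflicts lands in different time slots.

5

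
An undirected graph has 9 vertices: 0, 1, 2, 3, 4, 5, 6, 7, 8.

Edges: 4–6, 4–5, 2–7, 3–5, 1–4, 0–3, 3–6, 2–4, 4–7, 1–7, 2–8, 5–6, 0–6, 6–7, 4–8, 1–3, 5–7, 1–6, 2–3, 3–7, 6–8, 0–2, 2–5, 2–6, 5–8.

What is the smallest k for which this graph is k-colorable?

2, 3, 5, 6, 7 are mutually adjacent (a clique of size 5), so at least 5 colors are needed.
5 colors suffice: color red → {6}; color blue → {1, 2}; color green → {0, 7, 8}; color yellow → {3, 4}; color purple → {5}. No two adjacent vertices share a color.

5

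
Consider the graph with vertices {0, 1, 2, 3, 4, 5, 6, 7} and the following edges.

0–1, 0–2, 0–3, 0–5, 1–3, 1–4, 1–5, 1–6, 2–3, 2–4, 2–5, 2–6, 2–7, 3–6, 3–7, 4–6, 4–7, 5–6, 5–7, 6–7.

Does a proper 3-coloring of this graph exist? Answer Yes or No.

No

2, 4, 6, 7 form a clique, so at least 4 colors are needed.
So 3 colors are not enough.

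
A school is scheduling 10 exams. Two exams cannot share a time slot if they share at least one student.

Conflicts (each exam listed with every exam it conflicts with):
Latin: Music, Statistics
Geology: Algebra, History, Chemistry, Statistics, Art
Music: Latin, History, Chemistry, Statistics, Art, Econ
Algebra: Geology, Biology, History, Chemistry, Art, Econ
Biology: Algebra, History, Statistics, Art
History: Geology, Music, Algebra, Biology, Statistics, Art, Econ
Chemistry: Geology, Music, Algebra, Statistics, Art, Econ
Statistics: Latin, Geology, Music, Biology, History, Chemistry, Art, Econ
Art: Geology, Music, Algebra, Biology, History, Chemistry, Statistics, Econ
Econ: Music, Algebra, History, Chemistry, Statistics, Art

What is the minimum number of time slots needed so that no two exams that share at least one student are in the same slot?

Music, Chemistry, Statistics, Art, Econ all conflict with each other, so at least 5 time slots are needed.
5 time slots suffice: time slot 1 → {Algebra, Statistics}; time slot 2 → {Latin, Art}; time slot 3 → {History, Chemistry}; time slot 4 → {Geology, Biology, Econ}; time slot 5 → {Music}. Every pair that conflicts lands in different time slots.

5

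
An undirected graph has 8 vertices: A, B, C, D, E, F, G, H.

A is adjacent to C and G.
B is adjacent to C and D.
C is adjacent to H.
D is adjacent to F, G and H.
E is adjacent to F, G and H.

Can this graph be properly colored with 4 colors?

The chromatic number is 3. The cycle C-H-E-G-A-C has odd length 5, so it cannot be 2-colored; at least 3 colors are needed.
3 colors suffice: A=3, B=2, C=1, D=1, E=1, F=2, G=2, H=2.
Since 4 ≥ 3, a proper 4-coloring certainly exists.

Yes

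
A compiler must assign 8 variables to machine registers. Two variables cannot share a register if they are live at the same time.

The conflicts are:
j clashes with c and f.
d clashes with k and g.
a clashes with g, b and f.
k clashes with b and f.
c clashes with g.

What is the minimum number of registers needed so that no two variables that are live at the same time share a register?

3

The cycle g-d-k-f-a-g has odd length 5, so it cannot be 2-colored; at least 3 registers are needed.
3 registers suffice: register 1 → {j, k, g}; register 2 → {d, a, c}; register 3 → {b, f}. Every pair that conflicts lands in different registers.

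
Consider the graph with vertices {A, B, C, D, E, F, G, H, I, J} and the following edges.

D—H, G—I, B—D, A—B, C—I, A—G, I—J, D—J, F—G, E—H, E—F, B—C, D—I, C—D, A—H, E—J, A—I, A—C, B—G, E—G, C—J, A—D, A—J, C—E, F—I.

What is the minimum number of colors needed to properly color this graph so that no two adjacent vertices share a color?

5

A, C, D, I, J form a clique, so at least 5 colors are needed.
5 colors suffice: color 1 → {A, E}; color 2 → {B, H, I}; color 3 → {C, G}; color 4 → {D, F}; color 5 → {J}. No two adjacent vertices share a color.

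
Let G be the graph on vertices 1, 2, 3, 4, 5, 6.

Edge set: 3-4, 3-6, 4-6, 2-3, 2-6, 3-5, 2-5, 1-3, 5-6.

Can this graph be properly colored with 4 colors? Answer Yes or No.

Yes

The chromatic number is 4. 2, 3, 5, 6 are mutually adjacent (a clique of size 4), so at least 4 colors are needed.
A valid assignment using 4 colors: 1=b, 2=c, 3=a, 4=c, 5=d, 6=b.
That is already a proper 4-coloring.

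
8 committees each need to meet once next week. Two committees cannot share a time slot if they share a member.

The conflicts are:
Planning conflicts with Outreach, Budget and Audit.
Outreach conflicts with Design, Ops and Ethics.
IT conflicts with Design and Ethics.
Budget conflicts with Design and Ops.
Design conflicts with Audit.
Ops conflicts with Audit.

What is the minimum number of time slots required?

Outreach and Ethics conflict, so at least 2 time slots are needed.
2 time slots suffice: time slot 1 → {Outreach, IT, Budget, Audit}; time slot 2 → {Planning, Design, Ops, Ethics}. Every pair that conflicts lands in different time slots.

2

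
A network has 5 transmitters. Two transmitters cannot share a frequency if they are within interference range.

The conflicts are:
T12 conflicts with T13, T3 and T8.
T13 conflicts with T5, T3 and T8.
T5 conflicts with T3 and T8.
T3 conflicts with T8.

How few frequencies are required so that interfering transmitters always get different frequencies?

4

T13, T5, T3, T8 all conflict with each other, so at least 4 frequencies are needed.
Using 4 frequencies: T12=4, T13=2, T5=4, T3=1, T8=3. Each listed conflict is separated.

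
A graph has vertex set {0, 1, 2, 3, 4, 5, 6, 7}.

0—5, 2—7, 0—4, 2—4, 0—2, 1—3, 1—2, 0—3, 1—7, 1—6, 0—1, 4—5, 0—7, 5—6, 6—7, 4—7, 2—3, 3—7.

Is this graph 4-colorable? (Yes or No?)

0, 1, 2, 3, 7 are mutually adjacent (a clique of size 5), so at least 5 colors are needed.
So 4 colors are not enough.

No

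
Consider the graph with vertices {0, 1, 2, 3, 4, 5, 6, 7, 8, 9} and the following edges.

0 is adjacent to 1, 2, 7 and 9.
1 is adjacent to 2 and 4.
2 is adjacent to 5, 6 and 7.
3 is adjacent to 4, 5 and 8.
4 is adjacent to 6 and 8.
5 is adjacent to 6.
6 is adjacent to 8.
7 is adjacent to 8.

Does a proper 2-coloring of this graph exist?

No

4, 6, 8 are mutually adjacent, so at least 3 colors are needed.
So 2 colors are not enough.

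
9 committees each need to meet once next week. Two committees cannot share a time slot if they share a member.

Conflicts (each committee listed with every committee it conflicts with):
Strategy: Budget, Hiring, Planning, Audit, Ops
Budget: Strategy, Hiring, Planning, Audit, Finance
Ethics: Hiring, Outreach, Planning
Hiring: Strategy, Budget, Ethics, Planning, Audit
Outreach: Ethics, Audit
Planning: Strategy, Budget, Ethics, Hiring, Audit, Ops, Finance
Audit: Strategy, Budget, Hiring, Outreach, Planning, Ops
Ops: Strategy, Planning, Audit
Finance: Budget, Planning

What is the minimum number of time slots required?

5

Strategy, Budget, Hiring, Planning, Audit all conflict with each other, so at least 5 time slots are needed.
5 time slots suffice: time slot 1 → {Outreach, Planning}; time slot 2 → {Ethics, Audit, Finance}; time slot 3 → {Budget, Ops}; time slot 4 → {Hiring}; time slot 5 → {Strategy}. Every pair that conflicts lands in different time slots.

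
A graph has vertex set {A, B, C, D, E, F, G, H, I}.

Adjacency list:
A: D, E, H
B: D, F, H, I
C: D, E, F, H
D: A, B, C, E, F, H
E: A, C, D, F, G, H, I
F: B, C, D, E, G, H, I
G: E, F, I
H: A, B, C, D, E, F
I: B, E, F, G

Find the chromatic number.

5

C, D, E, F, H are pairwise adjacent (a clique of size 5), so at least 5 colors are needed.
5 colors suffice: A=2, B=1, C=5, D=3, E=1, F=2, G=4, H=4, I=3. Each edge has distinct colors on its endpoints.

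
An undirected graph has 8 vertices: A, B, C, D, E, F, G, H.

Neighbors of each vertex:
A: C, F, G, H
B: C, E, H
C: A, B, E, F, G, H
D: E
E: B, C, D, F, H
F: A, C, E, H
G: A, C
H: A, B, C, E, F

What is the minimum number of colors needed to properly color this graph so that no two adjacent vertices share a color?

4

A, C, F, H are mutually adjacent (a clique of size 4), so at least 4 colors are needed.
4 colors suffice: color red → {C, D}; color blue → {A, E}; color green → {G, H}; color yellow → {B, F}. No two adjacent vertices share a color.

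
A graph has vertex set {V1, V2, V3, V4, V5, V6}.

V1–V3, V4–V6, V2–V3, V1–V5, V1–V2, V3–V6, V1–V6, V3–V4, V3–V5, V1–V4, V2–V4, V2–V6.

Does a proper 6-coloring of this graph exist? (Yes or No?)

Yes

The chromatic number is 5. V1, V2, V3, V4, V6 are pairwise adjacent (a clique of size 5), so at least 5 colors are needed.
5 colors suffice: color 1 → {V3}; color 2 → {V1}; color 3 → {V5, V6}; color 4 → {V4}; color 5 → {V2}.
Since 6 ≥ 5, a proper 6-coloring certainly exists.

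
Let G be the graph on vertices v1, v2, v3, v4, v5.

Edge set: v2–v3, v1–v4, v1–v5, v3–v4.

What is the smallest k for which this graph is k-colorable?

2

v1 and v4 are adjacent, so at least 2 colors are needed.
A valid assignment using 2 colors: v1=1, v2=2, v3=1, v4=2, v5=2. No two adjacent vertices share a color.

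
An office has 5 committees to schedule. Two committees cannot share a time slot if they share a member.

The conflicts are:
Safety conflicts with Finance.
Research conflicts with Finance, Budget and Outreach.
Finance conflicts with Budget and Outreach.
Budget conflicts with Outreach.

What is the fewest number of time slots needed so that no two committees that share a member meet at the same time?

4

Research, Finance, Budget, Outreach pairwise conflict, so at least 4 time slots are needed.
4 time slots suffice: Safety=2, Research=3, Finance=1, Budget=4, Outreach=2. Every pair that conflicts lands in different time slots.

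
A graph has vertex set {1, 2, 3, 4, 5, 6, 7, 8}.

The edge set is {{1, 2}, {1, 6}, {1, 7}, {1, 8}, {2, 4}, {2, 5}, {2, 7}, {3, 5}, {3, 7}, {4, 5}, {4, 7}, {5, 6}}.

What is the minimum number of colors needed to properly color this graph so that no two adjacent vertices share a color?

3

2, 4, 7 are mutually adjacent, so at least 3 colors are needed.
One proper 3-coloring: 1=green, 2=blue, 3=blue, 4=green, 5=red, 6=blue, 7=red, 8=red. Every edge joins two different colors.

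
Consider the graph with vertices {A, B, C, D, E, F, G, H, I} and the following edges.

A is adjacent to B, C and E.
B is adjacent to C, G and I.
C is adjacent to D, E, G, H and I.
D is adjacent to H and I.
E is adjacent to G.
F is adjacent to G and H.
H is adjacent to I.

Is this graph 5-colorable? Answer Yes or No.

Yes

The chromatic number is 4. C, D, H, I form a clique, so at least 4 colors are needed.
4 colors suffice: A=2, B=4, C=1, D=4, E=3, F=1, G=2, H=2, I=3.
Since 5 ≥ 4, a proper 5-coloring certainly exists.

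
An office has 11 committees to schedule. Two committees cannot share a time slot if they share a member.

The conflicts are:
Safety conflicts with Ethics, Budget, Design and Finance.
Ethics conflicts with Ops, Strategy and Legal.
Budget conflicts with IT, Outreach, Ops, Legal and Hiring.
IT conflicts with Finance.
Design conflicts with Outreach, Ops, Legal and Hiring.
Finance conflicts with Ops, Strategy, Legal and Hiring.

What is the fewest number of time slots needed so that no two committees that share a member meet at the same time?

Finance and Ops conflict, so at least 2 time slots are needed.
2 time slots suffice: time slot 1 → {Ethics, Budget, Design, Finance}; time slot 2 → {Safety, IT, Outreach, Ops, Strategy, Legal, Hiring}. Every pair that conflicts lands in different time slots.

2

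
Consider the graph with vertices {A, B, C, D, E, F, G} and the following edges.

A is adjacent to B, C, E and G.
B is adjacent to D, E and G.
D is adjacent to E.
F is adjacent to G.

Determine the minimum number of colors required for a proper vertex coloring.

3

A, B, E are mutually adjacent, so at least 3 colors are needed.
3 colors suffice: A=1, B=2, C=2, D=1, E=3, F=1, G=3. Each edge has distinct colors on its endpoints.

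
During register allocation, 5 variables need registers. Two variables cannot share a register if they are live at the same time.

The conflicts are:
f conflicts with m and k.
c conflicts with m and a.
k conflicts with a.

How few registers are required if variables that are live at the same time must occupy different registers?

The cycle k-a-c-m-f-k has odd length 5, so it cannot be 2-colored; at least 3 registers are needed.
Using 3 registers: f=2, c=1, m=3, k=1, a=2. Every pair that conflicts lands in different registers.

3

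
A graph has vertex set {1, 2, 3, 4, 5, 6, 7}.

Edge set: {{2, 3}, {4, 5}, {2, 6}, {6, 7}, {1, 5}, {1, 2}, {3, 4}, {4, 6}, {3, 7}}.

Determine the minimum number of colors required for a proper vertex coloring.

The cycle 4-3-2-1-5-4 has odd length 5, so it cannot be 2-colored; at least 3 colors are needed.
3 colors suffice: color red → {2, 4, 7}; color blue → {3, 5, 6}; color green → {1}. Each edge has distinct colors on its endpoints.

3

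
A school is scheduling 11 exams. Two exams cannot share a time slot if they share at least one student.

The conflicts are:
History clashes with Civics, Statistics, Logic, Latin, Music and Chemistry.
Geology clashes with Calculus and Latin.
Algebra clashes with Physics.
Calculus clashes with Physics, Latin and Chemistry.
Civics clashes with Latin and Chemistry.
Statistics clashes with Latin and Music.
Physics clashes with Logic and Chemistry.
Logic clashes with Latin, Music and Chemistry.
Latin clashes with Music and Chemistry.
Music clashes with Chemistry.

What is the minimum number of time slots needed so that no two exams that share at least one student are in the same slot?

History, Logic, Latin, Music, Chemistry pairwise conflict, so at least 5 time slots are needed.
5 time slots suffice: time slot 1 → {Physics, Latin}; time slot 2 → {Geology, Algebra, Statistics, Chemistry}; time slot 3 → {History, Calculus}; time slot 4 → {Civics, Music}; time slot 5 → {Logic}. Every pair that conflicts lands in different time slots.

5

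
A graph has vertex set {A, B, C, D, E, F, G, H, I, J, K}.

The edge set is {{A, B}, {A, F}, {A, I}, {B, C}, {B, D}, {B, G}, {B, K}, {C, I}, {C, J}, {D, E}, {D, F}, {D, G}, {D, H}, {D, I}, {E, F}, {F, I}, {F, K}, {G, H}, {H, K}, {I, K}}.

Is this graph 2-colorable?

No

B, D, G form a triangle, so at least 3 colors are needed.
So 2 colors are not enough.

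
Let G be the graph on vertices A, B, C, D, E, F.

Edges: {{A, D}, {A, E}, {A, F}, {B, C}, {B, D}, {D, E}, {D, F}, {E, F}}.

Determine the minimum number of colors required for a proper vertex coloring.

A, D, E, F form a clique, so at least 4 colors are needed.
4 colors suffice: color red → {C, D}; color blue → {A, B}; color green → {E}; color yellow → {F}. No two adjacent vertices share a color.

4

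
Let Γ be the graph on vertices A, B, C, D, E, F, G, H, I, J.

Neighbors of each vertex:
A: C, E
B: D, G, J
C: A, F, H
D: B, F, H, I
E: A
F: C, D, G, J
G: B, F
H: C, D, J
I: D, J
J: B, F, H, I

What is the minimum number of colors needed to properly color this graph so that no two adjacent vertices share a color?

I and J are adjacent, so at least 2 colors are needed.
2 colors suffice: color red → {C, D, E, G, J}; color blue → {A, B, F, H, I}. Each edge has distinct colors on its endpoints.

2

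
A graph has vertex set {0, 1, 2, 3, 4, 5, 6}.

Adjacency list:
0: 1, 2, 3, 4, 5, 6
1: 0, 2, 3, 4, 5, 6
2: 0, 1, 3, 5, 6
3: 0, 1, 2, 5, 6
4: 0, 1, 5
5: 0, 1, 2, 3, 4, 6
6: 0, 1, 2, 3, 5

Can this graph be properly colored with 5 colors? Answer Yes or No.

No

0, 1, 2, 3, 5, 6 are pairwise adjacent (a clique of size 6), so at least 6 colors are needed.
So 5 colors are not enough.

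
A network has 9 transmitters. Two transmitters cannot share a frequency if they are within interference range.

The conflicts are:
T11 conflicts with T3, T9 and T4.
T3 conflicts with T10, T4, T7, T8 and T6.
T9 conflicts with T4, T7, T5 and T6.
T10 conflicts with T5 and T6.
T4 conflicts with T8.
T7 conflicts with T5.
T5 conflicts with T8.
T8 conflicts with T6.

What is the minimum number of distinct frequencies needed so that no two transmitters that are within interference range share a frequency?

T11, T3, T4 pairwise conflict, so at least 3 frequencies are needed.
3 frequencies suffice: frequency 1 → {T3, T9}; frequency 2 → {T4, T5, T6}; frequency 3 → {T11, T10, T7, T8}. No two conflicting transmitters share a frequency.

3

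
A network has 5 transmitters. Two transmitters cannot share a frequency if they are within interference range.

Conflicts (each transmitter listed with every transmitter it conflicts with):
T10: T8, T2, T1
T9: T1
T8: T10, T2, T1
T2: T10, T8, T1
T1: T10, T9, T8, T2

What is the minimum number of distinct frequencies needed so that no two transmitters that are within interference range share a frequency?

T10, T8, T2, T1 are mutually in conflict, so at least 4 frequencies are needed.
Using 4 frequencies: T10=4, T9=2, T8=2, T2=3, T1=1. Each listed conflict is separated.

4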